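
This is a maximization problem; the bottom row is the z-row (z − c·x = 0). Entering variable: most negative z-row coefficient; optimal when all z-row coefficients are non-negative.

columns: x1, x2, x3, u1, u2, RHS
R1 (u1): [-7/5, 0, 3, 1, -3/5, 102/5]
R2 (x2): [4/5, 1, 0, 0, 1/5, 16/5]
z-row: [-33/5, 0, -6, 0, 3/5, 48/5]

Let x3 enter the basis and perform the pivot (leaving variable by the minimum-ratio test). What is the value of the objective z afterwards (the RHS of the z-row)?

252/5

Ratio test on column x3 — row 1: (102/5)/3 = 34/5; row 2: entry 0 ≤ 0. Minimum is 34/5 at row 1 (u1 leaves); pivot element 3.
Pivot on row 1; the z-row RHS becomes 48/5 − (-6)·(34/5) = 252/5.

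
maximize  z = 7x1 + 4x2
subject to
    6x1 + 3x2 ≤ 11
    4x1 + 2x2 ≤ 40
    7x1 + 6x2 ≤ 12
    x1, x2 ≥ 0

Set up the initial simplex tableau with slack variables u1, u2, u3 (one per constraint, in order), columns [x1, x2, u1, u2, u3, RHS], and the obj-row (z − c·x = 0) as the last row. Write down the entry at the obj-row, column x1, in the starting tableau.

-7

The obj-row carries the negated objective coefficients: the x1 entry is -7.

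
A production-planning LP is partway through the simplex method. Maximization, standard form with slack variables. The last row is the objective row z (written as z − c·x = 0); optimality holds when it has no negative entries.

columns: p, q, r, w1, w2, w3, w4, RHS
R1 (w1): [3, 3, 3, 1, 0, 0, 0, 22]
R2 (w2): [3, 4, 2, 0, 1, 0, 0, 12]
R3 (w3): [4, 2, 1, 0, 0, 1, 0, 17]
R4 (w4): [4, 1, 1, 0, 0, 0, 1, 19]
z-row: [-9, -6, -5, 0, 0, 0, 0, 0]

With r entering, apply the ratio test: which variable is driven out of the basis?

Column r entries and ratios — w1: 22/3 = 22/3; w2: 12/2 = 6; w3: 17/1 = 17; w4: 19/1 = 19.
Smallest ratio is 6 in the row of w2, so w2 leaves.

w2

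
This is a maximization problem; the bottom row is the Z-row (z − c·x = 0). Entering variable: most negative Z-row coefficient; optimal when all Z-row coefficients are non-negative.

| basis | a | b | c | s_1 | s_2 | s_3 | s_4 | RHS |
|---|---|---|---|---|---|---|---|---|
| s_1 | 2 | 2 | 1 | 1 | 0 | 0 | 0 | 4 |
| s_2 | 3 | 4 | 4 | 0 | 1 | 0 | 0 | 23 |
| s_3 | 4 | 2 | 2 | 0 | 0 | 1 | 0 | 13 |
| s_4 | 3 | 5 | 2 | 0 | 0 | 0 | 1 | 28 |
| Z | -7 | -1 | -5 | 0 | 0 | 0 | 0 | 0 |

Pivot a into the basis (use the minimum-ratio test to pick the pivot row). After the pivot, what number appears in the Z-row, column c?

Ratio test on column a — row 1: 4/2 = 2; row 2: 23/3 = 23/3; row 3: 13/4 = 13/4; row 4: 28/3 = 28/3. Minimum is 2 at row 1 (s_1 leaves); pivot element 2.
Divide row 1 by 2; eliminate column a from the other rows.
Z-row update in column c: -5 − (-7)·(1/2) = -3/2.

-3/2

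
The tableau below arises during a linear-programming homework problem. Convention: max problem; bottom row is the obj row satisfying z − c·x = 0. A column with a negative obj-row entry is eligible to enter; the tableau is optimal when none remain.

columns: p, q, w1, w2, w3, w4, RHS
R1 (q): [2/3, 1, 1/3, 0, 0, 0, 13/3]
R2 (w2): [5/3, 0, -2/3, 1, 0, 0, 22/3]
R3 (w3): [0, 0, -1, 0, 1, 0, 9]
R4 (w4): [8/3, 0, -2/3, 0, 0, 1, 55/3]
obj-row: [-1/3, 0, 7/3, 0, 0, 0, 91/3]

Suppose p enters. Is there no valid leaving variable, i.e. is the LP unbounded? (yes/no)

Column p has positive entries in row(s) 1, 2, 4, so the ratio test bounds it — not unbounded.

no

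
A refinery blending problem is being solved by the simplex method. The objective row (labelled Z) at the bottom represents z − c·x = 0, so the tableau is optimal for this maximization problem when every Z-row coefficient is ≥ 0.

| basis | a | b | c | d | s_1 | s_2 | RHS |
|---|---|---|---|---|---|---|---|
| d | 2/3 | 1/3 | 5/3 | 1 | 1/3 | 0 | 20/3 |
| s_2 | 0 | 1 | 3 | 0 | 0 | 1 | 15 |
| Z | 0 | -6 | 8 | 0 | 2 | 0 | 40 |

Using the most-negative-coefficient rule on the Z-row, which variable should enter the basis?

Negative Z-row entries: b: -6.
The most negative is -6 in column b, so b enters.

b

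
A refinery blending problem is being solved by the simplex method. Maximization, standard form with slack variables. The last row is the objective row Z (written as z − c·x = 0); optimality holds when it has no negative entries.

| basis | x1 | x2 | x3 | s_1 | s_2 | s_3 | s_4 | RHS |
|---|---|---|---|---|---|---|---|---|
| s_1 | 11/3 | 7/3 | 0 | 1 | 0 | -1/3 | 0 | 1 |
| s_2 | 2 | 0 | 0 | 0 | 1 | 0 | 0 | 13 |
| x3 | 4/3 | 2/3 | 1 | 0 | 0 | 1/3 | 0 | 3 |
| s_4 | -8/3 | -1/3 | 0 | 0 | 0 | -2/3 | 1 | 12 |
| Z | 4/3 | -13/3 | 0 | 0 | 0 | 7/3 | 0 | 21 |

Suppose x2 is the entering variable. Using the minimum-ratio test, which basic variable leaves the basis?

s_1

Column x2 entries and ratios — s_1: 1/(7/3) = 3/7; s_2: 0 ≤ 0, skip; x3: 3/(2/3) = 9/2; s_4: -1/3 ≤ 0, skip.
Smallest ratio is 3/7 in the row of s_1, so s_1 leaves.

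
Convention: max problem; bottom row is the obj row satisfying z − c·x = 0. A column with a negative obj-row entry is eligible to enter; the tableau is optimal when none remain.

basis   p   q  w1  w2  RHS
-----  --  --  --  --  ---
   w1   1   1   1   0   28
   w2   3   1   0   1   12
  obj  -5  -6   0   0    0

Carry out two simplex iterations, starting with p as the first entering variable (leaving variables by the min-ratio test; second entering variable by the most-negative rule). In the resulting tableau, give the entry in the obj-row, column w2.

Ratio test on column p — row 1: 28/1 = 28; row 2: 12/3 = 4. Minimum is 4 at row 2 (w2 leaves); pivot element 3.
Divide row 2 by 3; eliminate column p from the other rows.
Second iteration: most negative obj-row entry is -13/3 in column q, so q enters.
Ratio test on column q — row 1: 24/(2/3) = 36; row 2: 4/(1/3) = 12. Minimum is 12 at row 2 (p leaves); pivot element 1/3.
Divide row 2 by 1/3; eliminate column q from the other rows.
After both pivots, the entry at the obj-row, column w2 is 6.

6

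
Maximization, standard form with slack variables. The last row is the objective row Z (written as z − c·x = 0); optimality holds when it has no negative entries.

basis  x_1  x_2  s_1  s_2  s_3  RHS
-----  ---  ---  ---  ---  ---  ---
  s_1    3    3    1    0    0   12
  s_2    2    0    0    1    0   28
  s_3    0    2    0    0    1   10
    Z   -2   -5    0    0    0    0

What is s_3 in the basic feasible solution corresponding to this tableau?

10

s_3 is basic (row 3); its value is the RHS of that row, 10.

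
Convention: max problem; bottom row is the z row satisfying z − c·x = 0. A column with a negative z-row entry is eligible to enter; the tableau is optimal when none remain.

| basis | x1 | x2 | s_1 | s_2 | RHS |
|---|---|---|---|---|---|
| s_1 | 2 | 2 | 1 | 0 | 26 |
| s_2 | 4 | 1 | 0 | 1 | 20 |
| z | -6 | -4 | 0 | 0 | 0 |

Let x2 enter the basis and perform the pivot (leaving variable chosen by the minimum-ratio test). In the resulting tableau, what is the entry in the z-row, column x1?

Ratio test on column x2 — row 1: 26/2 = 13; row 2: 20/1 = 20. Minimum is 13 at row 1 (s_1 leaves); pivot element 2.
Divide row 1 by 2; eliminate column x2 from the other rows.
z-row update in column x1: -6 − (-4)·1 = -2.

-2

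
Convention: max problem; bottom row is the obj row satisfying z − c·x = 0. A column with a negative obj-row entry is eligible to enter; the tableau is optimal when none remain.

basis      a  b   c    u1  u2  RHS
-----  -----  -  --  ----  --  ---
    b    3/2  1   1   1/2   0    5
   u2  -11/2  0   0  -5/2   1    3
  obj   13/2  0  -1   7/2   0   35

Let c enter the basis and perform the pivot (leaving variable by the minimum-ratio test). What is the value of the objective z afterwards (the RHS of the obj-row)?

Ratio test on column c — row 1: 5/1 = 5; row 2: entry 0 ≤ 0. Minimum is 5 at row 1 (b leaves); pivot element 1.
Pivot on row 1; the obj-row RHS becomes 35 − (-1)·5 = 40.

40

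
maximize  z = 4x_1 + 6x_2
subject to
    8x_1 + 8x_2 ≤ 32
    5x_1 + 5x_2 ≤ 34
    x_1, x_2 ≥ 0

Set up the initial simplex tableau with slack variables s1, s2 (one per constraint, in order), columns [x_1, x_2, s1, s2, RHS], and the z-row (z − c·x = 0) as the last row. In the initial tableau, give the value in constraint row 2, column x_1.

Constraint 2 has coefficient 5 on x_1.

5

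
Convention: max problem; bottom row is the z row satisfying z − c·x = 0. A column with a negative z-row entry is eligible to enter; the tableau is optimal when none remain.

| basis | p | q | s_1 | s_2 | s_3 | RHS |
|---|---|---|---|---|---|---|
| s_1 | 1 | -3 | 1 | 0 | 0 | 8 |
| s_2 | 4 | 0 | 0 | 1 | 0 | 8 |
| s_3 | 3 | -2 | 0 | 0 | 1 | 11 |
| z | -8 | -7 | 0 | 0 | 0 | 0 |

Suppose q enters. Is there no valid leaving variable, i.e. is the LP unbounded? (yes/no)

Every constraint-row entry in column q is ≤ 0, so increasing q is unbounded.

yes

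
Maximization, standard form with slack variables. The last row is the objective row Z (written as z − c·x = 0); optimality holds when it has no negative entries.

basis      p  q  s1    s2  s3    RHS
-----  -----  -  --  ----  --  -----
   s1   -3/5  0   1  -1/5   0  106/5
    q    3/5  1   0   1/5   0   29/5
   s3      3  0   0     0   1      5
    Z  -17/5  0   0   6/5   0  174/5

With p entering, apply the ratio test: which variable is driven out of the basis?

s3

Column p entries and ratios — s1: -3/5 ≤ 0, skip; q: (29/5)/(3/5) = 29/3; s3: 5/3 = 5/3.
Smallest ratio is 5/3 in the row of s3, so s3 leaves.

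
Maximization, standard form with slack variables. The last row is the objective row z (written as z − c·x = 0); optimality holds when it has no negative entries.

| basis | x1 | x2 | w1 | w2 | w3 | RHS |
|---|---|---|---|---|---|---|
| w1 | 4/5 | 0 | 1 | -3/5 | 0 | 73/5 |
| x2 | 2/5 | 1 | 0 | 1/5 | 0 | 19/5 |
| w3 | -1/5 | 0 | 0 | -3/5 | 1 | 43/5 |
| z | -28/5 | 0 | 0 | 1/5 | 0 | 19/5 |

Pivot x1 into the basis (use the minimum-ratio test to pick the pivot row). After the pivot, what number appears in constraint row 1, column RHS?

7

Ratio test on column x1 — row 1: (73/5)/(4/5) = 73/4; row 2: (19/5)/(2/5) = 19/2; row 3: entry -1/5 ≤ 0. Minimum is 19/2 at row 2 (x2 leaves); pivot element 2/5.
Divide row 2 by 2/5; eliminate column x1 from the other rows.
Row 1 update in column RHS: 73/5 − (4/5)·(19/2) = 7.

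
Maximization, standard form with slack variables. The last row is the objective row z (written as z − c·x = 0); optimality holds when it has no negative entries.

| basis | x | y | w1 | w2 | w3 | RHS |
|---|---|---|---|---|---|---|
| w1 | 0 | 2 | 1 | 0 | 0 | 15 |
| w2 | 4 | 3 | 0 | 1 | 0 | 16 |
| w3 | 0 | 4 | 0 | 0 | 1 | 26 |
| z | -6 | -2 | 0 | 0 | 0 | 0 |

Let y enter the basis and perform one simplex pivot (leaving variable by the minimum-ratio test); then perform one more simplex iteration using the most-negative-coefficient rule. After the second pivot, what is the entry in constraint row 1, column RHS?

15

Ratio test on column y — row 1: 15/2 = 15/2; row 2: 16/3 = 16/3; row 3: 26/4 = 13/2. Minimum is 16/3 at row 2 (w2 leaves); pivot element 3.
Divide row 2 by 3; eliminate column y from the other rows.
Second iteration: most negative z-row entry is -10/3 in column x, so x enters.
Ratio test on column x — row 1: entry -8/3 ≤ 0; row 2: (16/3)/(4/3) = 4; row 3: entry -16/3 ≤ 0. Minimum is 4 at row 2 (y leaves); pivot element 4/3.
Divide row 2 by 4/3; eliminate column x from the other rows.
After both pivots, the entry at constraint row 1, column RHS is 15.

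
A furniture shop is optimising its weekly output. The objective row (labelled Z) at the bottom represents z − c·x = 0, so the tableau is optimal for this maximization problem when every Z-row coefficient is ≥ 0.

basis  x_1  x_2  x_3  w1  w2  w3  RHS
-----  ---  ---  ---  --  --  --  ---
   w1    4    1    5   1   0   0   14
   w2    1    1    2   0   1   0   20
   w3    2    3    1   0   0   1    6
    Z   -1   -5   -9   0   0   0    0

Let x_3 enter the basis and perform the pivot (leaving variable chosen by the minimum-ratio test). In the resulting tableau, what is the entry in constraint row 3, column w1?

Ratio test on column x_3 — row 1: 14/5 = 14/5; row 2: 20/2 = 10; row 3: 6/1 = 6. Minimum is 14/5 at row 1 (w1 leaves); pivot element 5.
Divide row 1 by 5; eliminate column x_3 from the other rows.
Row 3 update in column w1: 0 − 1·(1/5) = -1/5.

-1/5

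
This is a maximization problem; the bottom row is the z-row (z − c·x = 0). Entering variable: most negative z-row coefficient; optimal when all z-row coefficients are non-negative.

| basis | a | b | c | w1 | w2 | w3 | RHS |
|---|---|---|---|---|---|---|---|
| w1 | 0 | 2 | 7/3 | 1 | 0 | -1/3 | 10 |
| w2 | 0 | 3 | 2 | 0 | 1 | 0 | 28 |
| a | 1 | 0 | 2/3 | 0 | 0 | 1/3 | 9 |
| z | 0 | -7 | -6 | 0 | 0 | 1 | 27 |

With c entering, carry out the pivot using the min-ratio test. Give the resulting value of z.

Ratio test on column c — row 1: 10/(7/3) = 30/7; row 2: 28/2 = 14; row 3: 9/(2/3) = 27/2. Minimum is 30/7 at row 1 (w1 leaves); pivot element 7/3.
Pivot on row 1; the z-row RHS becomes 27 − (-6)·(30/7) = 369/7.

369/7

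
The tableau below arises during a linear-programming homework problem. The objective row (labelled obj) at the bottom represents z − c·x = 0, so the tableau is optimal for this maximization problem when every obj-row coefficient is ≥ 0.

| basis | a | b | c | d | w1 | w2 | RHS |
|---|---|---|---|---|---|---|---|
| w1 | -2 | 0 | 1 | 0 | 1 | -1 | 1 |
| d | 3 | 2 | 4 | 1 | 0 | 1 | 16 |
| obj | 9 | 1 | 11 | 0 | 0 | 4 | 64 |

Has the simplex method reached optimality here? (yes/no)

yes

Every obj-row coefficient is ≥ 0, so the tableau is optimal.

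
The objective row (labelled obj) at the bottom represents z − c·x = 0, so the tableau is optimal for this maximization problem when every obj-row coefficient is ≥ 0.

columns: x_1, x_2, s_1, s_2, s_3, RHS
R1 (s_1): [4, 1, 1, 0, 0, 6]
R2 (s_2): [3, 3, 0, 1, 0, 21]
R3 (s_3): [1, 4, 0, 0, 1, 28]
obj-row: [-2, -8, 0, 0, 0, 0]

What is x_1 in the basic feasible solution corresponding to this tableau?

0

x_1 is not in the basis, so in the current basic feasible solution x_1 = 0.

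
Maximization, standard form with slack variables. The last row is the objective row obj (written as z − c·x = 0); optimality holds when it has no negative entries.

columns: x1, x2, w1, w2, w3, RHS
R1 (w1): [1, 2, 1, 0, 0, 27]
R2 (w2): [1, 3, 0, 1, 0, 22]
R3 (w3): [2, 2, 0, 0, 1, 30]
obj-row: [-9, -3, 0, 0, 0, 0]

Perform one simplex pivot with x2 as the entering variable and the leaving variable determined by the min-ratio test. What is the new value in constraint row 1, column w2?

Ratio test on column x2 — row 1: 27/2 = 27/2; row 2: 22/3 = 22/3; row 3: 30/2 = 15. Minimum is 22/3 at row 2 (w2 leaves); pivot element 3.
Divide row 2 by 3; eliminate column x2 from the other rows.
Row 1 update in column w2: 0 − 2·(1/3) = -2/3.

-2/3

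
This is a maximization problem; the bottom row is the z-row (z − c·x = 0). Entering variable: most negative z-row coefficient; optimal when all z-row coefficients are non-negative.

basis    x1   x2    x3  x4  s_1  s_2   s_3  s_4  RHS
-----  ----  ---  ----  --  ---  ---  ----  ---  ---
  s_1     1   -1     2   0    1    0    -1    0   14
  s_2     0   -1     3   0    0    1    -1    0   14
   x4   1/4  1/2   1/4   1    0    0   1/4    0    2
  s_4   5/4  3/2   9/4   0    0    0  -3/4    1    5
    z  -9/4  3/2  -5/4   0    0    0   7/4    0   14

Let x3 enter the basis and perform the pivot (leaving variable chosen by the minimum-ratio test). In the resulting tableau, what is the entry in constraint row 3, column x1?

1/9

Ratio test on column x3 — row 1: 14/2 = 7; row 2: 14/3 = 14/3; row 3: 2/(1/4) = 8; row 4: 5/(9/4) = 20/9. Minimum is 20/9 at row 4 (s_4 leaves); pivot element 9/4.
Divide row 4 by 9/4; eliminate column x3 from the other rows.
Row 3 update in column x1: 1/4 − (1/4)·(5/9) = 1/9.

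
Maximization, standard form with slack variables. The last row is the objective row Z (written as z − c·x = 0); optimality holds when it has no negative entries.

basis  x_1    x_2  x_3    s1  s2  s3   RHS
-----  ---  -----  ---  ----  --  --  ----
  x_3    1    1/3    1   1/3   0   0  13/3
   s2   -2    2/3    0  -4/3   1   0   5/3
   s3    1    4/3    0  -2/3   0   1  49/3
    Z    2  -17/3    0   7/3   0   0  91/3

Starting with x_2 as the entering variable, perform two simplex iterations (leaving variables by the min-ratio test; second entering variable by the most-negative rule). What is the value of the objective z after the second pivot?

283/4

Ratio test on column x_2 — row 1: (13/3)/(1/3) = 13; row 2: (5/3)/(2/3) = 5/2; row 3: (49/3)/(4/3) = 49/4. Minimum is 5/2 at row 2 (s2 leaves); pivot element 2/3.
Pivot on row 2; the Z-row RHS becomes 91/3 − (-17/3)·(5/2) = 89/2.
Next entering variable (most negative Z-row entry -15): x_1.
Ratio test on column x_1 — row 1: (7/2)/2 = 7/4; row 2: entry -3 ≤ 0; row 3: 13/5 = 13/5. Minimum is 7/4 at row 1 (x_3 leaves); pivot element 2.
After the second pivot the Z-row RHS is 89/2 − (-15)·(7/4) = 283/4.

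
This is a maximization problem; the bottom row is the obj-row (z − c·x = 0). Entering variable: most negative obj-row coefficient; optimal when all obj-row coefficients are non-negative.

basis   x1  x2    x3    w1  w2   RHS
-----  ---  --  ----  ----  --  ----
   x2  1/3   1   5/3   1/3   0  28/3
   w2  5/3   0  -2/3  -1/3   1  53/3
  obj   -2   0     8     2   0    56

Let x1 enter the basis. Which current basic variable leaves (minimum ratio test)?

w2

Column x1 entries and ratios — x2: (28/3)/(1/3) = 28; w2: (53/3)/(5/3) = 53/5.
Smallest ratio is 53/5 in the row of w2, so w2 leaves.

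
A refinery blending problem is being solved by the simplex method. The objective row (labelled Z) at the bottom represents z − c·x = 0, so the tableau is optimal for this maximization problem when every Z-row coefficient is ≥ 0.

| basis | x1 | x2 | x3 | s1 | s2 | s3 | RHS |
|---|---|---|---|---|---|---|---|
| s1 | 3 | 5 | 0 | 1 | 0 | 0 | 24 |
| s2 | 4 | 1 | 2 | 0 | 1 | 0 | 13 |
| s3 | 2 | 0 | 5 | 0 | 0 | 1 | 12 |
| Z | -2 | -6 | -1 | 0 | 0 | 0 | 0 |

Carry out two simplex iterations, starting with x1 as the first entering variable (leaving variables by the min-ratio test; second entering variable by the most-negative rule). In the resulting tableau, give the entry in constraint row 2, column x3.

10/17

Ratio test on column x1 — row 1: 24/3 = 8; row 2: 13/4 = 13/4; row 3: 12/2 = 6. Minimum is 13/4 at row 2 (s2 leaves); pivot element 4.
Divide row 2 by 4; eliminate column x1 from the other rows.
Second iteration: most negative Z-row entry is -11/2 in column x2, so x2 enters.
Ratio test on column x2 — row 1: (57/4)/(17/4) = 57/17; row 2: (13/4)/(1/4) = 13; row 3: entry -1/2 ≤ 0. Minimum is 57/17 at row 1 (s1 leaves); pivot element 17/4.
Divide row 1 by 17/4; eliminate column x2 from the other rows.
After both pivots, the entry at constraint row 2, column x3 is 10/17.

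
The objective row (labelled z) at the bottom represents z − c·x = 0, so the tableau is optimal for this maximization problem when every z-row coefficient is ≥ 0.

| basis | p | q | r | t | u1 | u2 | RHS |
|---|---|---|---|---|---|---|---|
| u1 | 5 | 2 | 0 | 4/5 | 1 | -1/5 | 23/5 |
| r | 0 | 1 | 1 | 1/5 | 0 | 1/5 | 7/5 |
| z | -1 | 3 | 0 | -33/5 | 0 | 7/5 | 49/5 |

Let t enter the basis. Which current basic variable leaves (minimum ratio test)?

u1

Column t entries and ratios — u1: (23/5)/(4/5) = 23/4; r: (7/5)/(1/5) = 7.
Smallest ratio is 23/4 in the row of u1, so u1 leaves.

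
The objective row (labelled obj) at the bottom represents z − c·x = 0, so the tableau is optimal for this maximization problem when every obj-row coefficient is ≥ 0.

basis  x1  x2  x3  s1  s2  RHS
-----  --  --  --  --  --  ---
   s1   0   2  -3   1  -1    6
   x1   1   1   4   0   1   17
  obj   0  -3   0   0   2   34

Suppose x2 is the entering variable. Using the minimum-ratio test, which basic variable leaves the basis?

Column x2 entries and ratios — s1: 6/2 = 3; x1: 17/1 = 17.
Smallest ratio is 3 in the row of s1, so s1 leaves.

s1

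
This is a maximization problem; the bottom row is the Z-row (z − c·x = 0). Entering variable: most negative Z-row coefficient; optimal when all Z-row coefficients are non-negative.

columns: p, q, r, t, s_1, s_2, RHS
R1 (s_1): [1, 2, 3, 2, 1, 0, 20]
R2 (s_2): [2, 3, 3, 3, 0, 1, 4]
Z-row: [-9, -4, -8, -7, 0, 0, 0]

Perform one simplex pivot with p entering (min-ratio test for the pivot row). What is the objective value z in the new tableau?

18

Ratio test on column p — row 1: 20/1 = 20; row 2: 4/2 = 2. Minimum is 2 at row 2 (s_2 leaves); pivot element 2.
Pivot on row 2; the Z-row RHS becomes 0 − (-9)·2 = 18.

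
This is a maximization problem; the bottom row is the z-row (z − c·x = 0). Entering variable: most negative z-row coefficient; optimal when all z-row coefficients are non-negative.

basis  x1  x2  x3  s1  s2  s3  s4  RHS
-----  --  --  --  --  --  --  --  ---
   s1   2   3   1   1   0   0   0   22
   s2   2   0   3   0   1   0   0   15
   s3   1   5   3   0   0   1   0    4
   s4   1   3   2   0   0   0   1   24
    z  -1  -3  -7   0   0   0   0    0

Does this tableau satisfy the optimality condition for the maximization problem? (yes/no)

The z-row has a negative entry -7 in column x3, so it is not optimal.

no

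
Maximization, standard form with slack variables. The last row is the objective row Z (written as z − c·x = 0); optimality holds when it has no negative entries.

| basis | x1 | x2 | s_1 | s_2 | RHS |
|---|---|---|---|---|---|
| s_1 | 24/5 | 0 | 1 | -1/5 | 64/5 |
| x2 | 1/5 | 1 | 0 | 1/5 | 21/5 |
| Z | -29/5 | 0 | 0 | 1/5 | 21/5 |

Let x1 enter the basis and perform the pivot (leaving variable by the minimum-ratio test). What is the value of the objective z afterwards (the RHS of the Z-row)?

Ratio test on column x1 — row 1: (64/5)/(24/5) = 8/3; row 2: (21/5)/(1/5) = 21. Minimum is 8/3 at row 1 (s_1 leaves); pivot element 24/5.
Pivot on row 1; the Z-row RHS becomes 21/5 − (-29/5)·(8/3) = 59/3.

59/3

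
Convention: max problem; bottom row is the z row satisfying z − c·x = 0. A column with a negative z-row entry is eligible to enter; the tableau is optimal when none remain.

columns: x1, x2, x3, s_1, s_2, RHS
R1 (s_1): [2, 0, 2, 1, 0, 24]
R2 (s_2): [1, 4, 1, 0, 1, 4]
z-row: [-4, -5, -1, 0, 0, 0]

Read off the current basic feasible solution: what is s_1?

s_1 is basic (row 1); its value is the RHS of that row, 24.

24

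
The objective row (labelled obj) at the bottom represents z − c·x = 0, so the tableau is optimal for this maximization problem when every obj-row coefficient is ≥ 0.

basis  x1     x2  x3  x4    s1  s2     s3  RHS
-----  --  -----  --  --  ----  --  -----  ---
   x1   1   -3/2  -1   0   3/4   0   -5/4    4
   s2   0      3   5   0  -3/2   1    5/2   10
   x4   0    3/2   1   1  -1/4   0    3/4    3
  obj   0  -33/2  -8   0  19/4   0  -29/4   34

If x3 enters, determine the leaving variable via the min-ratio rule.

s2

Column x3 entries and ratios — x1: -1 ≤ 0, skip; s2: 10/5 = 2; x4: 3/1 = 3.
Smallest ratio is 2 in the row of s2, so s2 leaves.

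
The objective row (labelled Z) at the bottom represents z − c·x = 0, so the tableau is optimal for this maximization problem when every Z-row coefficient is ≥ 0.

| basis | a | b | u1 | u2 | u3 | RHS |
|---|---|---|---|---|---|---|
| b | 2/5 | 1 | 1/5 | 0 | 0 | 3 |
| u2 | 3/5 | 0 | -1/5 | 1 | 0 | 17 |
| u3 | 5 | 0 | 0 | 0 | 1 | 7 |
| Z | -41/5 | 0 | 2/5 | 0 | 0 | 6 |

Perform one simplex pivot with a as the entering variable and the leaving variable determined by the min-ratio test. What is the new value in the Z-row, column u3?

41/25

Ratio test on column a — row 1: 3/(2/5) = 15/2; row 2: 17/(3/5) = 85/3; row 3: 7/5 = 7/5. Minimum is 7/5 at row 3 (u3 leaves); pivot element 5.
Divide row 3 by 5; eliminate column a from the other rows.
Z-row update in column u3: 0 − (-41/5)·(1/5) = 41/25.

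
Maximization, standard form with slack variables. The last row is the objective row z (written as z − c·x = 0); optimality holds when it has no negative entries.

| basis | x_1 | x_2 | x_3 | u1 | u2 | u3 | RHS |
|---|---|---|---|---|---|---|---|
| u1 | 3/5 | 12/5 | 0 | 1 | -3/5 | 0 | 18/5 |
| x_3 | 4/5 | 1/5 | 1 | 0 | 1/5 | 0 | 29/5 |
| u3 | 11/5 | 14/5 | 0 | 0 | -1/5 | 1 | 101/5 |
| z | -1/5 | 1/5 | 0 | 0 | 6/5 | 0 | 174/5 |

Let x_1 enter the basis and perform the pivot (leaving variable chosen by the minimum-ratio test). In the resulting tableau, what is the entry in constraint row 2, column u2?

1

Ratio test on column x_1 — row 1: (18/5)/(3/5) = 6; row 2: (29/5)/(4/5) = 29/4; row 3: (101/5)/(11/5) = 101/11. Minimum is 6 at row 1 (u1 leaves); pivot element 3/5.
Divide row 1 by 3/5; eliminate column x_1 from the other rows.
Row 2 update in column u2: 1/5 − (4/5)·(-1) = 1.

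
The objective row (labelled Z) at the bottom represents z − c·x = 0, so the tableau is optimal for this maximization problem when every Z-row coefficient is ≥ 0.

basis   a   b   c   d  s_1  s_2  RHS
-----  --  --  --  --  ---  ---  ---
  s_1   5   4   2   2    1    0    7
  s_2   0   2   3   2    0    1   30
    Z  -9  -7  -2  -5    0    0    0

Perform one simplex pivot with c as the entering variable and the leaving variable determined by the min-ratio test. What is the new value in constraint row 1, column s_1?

Ratio test on column c — row 1: 7/2 = 7/2; row 2: 30/3 = 10. Minimum is 7/2 at row 1 (s_1 leaves); pivot element 2.
Divide row 1 by 2; eliminate column c from the other rows.
In the new row 1, the s_1 entry is the old entry divided by the pivot: 1/2 = 1/2.

1/2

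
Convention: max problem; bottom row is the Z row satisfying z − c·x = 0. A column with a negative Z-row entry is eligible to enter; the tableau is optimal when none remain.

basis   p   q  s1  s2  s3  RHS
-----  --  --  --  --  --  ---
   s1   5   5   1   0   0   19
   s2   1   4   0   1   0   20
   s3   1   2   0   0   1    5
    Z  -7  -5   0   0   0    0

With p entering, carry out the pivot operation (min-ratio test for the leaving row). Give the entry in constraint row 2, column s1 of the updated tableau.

Ratio test on column p — row 1: 19/5 = 19/5; row 2: 20/1 = 20; row 3: 5/1 = 5. Minimum is 19/5 at row 1 (s1 leaves); pivot element 5.
Divide row 1 by 5; eliminate column p from the other rows.
Row 2 update in column s1: 0 − 1·(1/5) = -1/5.

-1/5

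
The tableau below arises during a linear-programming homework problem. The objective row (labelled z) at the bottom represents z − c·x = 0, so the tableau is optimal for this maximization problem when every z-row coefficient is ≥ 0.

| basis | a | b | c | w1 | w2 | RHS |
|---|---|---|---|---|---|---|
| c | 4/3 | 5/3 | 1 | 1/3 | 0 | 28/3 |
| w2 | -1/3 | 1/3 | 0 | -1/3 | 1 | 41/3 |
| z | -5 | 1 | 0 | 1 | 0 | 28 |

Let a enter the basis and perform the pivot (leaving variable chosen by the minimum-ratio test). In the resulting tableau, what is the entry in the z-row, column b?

Ratio test on column a — row 1: (28/3)/(4/3) = 7; row 2: entry -1/3 ≤ 0. Minimum is 7 at row 1 (c leaves); pivot element 4/3.
Divide row 1 by 4/3; eliminate column a from the other rows.
z-row update in column b: 1 − (-5)·(5/4) = 29/4.

29/4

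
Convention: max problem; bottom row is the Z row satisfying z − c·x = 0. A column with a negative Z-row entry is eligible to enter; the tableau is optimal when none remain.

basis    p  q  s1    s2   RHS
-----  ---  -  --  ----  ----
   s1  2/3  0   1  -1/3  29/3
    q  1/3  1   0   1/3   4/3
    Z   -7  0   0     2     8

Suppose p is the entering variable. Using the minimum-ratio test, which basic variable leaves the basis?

q

Column p entries and ratios — s1: (29/3)/(2/3) = 29/2; q: (4/3)/(1/3) = 4.
Smallest ratio is 4 in the row of q, so q leaves.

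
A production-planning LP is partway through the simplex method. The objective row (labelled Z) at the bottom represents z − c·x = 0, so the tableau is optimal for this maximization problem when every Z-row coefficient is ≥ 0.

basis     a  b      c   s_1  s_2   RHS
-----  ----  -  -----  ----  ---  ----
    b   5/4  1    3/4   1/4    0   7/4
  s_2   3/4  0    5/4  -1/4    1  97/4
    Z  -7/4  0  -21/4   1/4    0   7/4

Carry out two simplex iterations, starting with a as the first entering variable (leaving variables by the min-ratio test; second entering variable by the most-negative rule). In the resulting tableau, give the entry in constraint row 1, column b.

Ratio test on column a — row 1: (7/4)/(5/4) = 7/5; row 2: (97/4)/(3/4) = 97/3. Minimum is 7/5 at row 1 (b leaves); pivot element 5/4.
Divide row 1 by 5/4; eliminate column a from the other rows.
Second iteration: most negative Z-row entry is -21/5 in column c, so c enters.
Ratio test on column c — row 1: (7/5)/(3/5) = 7/3; row 2: (116/5)/(4/5) = 29. Minimum is 7/3 at row 1 (a leaves); pivot element 3/5.
Divide row 1 by 3/5; eliminate column c from the other rows.
After both pivots, the entry at constraint row 1, column b is 4/3.

4/3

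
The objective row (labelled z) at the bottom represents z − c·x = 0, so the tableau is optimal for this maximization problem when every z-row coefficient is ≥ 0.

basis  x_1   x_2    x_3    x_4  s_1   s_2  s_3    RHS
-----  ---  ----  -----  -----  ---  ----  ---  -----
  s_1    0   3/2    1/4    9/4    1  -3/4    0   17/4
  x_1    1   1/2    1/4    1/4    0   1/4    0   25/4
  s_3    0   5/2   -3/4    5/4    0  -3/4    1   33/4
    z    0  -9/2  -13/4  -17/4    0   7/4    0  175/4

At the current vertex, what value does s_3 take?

33/4

s_3 is basic (row 3); its value is the RHS of that row, 33/4.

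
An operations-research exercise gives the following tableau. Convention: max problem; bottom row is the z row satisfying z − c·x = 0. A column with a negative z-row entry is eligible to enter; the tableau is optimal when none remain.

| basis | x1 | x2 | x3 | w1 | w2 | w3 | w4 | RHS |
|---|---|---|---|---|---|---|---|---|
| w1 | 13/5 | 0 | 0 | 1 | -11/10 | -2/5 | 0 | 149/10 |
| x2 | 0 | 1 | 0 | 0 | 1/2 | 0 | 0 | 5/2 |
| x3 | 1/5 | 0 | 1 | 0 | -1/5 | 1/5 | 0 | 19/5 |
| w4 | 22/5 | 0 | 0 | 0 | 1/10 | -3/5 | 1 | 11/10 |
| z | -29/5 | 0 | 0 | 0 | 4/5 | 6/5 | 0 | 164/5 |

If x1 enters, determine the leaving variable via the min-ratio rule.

Column x1 entries and ratios — w1: (149/10)/(13/5) = 149/26; x2: 0 ≤ 0, skip; x3: (19/5)/(1/5) = 19; w4: (11/10)/(22/5) = 1/4.
Smallest ratio is 1/4 in the row of w4, so w4 leaves.

w4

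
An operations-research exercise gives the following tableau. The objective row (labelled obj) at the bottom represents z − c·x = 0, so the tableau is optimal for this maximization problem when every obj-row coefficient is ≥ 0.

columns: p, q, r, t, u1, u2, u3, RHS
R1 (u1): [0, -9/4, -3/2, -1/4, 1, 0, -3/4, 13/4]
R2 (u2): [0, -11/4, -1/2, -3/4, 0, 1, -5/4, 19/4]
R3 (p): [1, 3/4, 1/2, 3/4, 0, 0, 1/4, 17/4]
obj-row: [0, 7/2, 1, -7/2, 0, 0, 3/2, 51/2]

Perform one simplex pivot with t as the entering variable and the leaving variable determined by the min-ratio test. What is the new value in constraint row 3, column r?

Ratio test on column t — row 1: entry -1/4 ≤ 0; row 2: entry -3/4 ≤ 0; row 3: (17/4)/(3/4) = 17/3. Minimum is 17/3 at row 3 (p leaves); pivot element 3/4.
Divide row 3 by 3/4; eliminate column t from the other rows.
In the new row 3, the r entry is the old entry divided by the pivot: (1/2)/(3/4) = 2/3.

2/3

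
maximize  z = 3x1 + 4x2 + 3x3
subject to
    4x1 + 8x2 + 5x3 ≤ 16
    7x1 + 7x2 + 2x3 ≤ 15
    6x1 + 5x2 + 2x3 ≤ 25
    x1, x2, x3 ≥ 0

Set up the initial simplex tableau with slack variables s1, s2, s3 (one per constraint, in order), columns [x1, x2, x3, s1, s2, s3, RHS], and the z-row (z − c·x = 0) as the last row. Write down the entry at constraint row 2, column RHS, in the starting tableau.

15

The RHS of constraint 2 is b_2 = 15.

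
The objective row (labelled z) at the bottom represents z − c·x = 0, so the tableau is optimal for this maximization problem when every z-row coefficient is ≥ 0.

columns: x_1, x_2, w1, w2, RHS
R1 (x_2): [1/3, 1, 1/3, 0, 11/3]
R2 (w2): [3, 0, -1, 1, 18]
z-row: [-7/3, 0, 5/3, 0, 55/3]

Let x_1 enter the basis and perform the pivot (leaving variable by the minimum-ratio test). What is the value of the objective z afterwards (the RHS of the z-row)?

97/3

Ratio test on column x_1 — row 1: (11/3)/(1/3) = 11; row 2: 18/3 = 6. Minimum is 6 at row 2 (w2 leaves); pivot element 3.
Pivot on row 2; the z-row RHS becomes 55/3 − (-7/3)·6 = 97/3.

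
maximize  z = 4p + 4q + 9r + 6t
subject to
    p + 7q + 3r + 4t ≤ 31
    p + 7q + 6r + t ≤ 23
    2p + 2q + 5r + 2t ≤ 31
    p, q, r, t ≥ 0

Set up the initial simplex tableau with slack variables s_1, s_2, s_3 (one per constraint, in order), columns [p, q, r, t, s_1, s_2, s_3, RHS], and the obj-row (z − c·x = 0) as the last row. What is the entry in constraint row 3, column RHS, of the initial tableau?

The RHS of constraint 3 is b_3 = 31.

31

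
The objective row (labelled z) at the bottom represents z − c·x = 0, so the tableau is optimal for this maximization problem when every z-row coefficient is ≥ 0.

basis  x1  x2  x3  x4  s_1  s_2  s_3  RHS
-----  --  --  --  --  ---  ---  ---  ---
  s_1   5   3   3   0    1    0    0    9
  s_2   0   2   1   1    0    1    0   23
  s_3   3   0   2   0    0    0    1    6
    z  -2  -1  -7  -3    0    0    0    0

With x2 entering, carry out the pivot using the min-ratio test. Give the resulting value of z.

3

Ratio test on column x2 — row 1: 9/3 = 3; row 2: 23/2 = 23/2; row 3: entry 0 ≤ 0. Minimum is 3 at row 1 (s_1 leaves); pivot element 3.
Pivot on row 1; the z-row RHS becomes 0 − (-1)·3 = 3.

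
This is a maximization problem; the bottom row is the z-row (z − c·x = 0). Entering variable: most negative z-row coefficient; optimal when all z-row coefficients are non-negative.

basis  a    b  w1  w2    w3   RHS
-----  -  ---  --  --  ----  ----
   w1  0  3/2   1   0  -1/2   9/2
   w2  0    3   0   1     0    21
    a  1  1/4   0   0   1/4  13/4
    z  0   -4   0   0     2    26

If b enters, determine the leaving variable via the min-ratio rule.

Column b entries and ratios — w1: (9/2)/(3/2) = 3; w2: 21/3 = 7; a: (13/4)/(1/4) = 13.
Smallest ratio is 3 in the row of w1, so w1 leaves.

w1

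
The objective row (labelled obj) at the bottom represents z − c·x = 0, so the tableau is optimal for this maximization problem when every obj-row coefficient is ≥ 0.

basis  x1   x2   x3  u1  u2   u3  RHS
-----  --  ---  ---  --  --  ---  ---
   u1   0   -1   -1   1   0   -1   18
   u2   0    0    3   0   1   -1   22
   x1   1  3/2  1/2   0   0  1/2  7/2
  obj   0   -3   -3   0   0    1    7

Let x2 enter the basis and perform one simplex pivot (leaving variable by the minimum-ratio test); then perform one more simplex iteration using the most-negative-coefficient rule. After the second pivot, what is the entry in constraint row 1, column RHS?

Ratio test on column x2 — row 1: entry -1 ≤ 0; row 2: entry 0 ≤ 0; row 3: (7/2)/(3/2) = 7/3. Minimum is 7/3 at row 3 (x1 leaves); pivot element 3/2.
Divide row 3 by 3/2; eliminate column x2 from the other rows.
Second iteration: most negative obj-row entry is -2 in column x3, so x3 enters.
Ratio test on column x3 — row 1: entry -2/3 ≤ 0; row 2: 22/3 = 22/3; row 3: (7/3)/(1/3) = 7. Minimum is 7 at row 3 (x2 leaves); pivot element 1/3.
Divide row 3 by 1/3; eliminate column x3 from the other rows.
After both pivots, the entry at constraint row 1, column RHS is 25.

25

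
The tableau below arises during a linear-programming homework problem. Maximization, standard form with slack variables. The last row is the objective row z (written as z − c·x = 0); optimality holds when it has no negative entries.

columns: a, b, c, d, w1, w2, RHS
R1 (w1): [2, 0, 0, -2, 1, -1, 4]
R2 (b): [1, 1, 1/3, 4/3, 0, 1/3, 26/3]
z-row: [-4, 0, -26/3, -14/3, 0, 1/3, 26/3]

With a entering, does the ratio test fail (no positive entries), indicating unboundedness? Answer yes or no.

Column a has positive entries in row(s) 1, 2, so the ratio test bounds it — not unbounded.

no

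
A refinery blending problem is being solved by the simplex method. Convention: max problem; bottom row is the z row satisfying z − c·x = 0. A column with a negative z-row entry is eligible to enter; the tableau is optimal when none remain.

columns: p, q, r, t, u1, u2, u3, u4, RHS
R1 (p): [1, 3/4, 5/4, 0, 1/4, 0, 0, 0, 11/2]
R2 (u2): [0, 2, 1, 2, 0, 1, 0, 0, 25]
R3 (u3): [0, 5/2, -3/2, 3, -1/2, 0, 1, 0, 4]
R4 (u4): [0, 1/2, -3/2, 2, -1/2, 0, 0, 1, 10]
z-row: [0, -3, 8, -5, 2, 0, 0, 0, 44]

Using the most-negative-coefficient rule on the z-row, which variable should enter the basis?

Negative z-row entries: q: -3, t: -5.
The most negative is -5 in column t, so t enters.

t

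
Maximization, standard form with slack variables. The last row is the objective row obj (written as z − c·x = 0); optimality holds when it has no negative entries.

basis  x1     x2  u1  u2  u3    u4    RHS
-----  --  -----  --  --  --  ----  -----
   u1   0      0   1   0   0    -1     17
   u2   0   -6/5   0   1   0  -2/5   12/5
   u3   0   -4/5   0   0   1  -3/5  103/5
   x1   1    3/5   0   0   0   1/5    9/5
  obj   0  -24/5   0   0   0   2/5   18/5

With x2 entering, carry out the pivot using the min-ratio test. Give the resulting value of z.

18

Ratio test on column x2 — row 1: entry 0 ≤ 0; row 2: entry -6/5 ≤ 0; row 3: entry -4/5 ≤ 0; row 4: (9/5)/(3/5) = 3. Minimum is 3 at row 4 (x1 leaves); pivot element 3/5.
Pivot on row 4; the obj-row RHS becomes 18/5 − (-24/5)·3 = 18.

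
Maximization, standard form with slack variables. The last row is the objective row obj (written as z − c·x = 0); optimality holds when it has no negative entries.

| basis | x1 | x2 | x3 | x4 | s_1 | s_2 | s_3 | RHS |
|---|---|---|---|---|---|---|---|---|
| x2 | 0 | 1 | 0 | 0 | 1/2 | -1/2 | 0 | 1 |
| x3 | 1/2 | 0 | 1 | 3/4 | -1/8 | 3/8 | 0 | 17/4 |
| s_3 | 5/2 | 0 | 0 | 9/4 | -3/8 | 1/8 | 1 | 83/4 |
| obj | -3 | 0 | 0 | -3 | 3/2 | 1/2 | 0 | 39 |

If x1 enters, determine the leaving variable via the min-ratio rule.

s_3

Column x1 entries and ratios — x2: 0 ≤ 0, skip; x3: (17/4)/(1/2) = 17/2; s_3: (83/4)/(5/2) = 83/10.
Smallest ratio is 83/10 in the row of s_3, so s_3 leaves.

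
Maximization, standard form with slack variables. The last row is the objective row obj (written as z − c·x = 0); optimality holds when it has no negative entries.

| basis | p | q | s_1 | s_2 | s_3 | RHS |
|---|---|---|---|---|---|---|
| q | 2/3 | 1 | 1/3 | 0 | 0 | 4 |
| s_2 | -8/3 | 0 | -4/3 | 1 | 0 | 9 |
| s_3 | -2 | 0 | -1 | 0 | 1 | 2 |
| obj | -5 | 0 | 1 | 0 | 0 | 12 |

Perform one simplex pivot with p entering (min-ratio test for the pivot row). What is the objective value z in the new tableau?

Ratio test on column p — row 1: 4/(2/3) = 6; row 2: entry -8/3 ≤ 0; row 3: entry -2 ≤ 0. Minimum is 6 at row 1 (q leaves); pivot element 2/3.
Pivot on row 1; the obj-row RHS becomes 12 − (-5)·6 = 42.

42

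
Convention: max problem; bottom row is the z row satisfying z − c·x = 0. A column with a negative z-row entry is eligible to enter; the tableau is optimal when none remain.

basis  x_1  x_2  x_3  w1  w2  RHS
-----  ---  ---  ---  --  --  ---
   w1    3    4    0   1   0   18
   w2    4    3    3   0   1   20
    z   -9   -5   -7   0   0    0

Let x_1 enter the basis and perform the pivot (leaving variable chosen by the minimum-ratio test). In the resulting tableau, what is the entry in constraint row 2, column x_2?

Ratio test on column x_1 — row 1: 18/3 = 6; row 2: 20/4 = 5. Minimum is 5 at row 2 (w2 leaves); pivot element 4.
Divide row 2 by 4; eliminate column x_1 from the other rows.
In the new row 2, the x_2 entry is the old entry divided by the pivot: 3/4 = 3/4.

3/4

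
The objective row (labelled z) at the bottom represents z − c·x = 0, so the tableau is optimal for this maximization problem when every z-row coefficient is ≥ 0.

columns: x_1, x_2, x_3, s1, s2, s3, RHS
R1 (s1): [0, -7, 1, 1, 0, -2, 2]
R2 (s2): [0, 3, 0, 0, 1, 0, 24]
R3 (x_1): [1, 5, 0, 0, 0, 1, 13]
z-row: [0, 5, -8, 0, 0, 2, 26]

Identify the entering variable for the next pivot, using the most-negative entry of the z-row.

x_3

Negative z-row entries: x_3: -8.
The most negative is -8 in column x_3, so x_3 enters.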